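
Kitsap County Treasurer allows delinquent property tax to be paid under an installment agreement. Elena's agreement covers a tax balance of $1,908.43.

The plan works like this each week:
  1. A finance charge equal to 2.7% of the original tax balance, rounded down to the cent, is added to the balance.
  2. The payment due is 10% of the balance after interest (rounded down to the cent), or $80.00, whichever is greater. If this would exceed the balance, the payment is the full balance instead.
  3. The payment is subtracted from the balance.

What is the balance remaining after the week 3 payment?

$1,516.92

Week 1: opening $1,908.43; interest $51.52 → $1,959.95; payment $195.99; balance $1,763.96
Week 2: opening $1,763.96; interest $51.52 → $1,815.48; payment $181.54; balance $1,633.94
Week 3: opening $1,633.94; interest $51.52 → $1,685.46; payment $168.54; balance $1,516.92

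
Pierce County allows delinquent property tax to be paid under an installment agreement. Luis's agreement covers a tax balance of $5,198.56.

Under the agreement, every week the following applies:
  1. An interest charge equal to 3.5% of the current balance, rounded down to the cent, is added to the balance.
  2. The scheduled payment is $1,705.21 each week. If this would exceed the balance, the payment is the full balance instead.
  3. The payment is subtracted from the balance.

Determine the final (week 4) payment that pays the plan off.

$483.29

Week 1: opening $5,198.56; interest $181.94 → $5,380.50; payment $1,705.21; balance $3,675.29
Week 2: opening $3,675.29; interest $128.63 → $3,803.92; payment $1,705.21; balance $2,098.71
Week 3: opening $2,098.71; interest $73.45 → $2,172.16; payment $1,705.21; balance $466.95
Week 4: opening $466.95; interest $16.34 → $483.29; payment $483.29; balance $0.00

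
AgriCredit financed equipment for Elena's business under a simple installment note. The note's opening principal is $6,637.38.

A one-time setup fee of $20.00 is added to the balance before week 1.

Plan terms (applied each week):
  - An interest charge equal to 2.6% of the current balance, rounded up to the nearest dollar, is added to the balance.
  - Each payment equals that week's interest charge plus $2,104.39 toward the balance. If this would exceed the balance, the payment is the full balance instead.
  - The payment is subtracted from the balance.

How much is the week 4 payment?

$353.21

Week 1: $6,657.38 +$174.00 interest = $6,831.38; pay $2,278.39 → $4,552.99
Week 2: $4,552.99 +$119.00 interest = $4,671.99; pay $2,223.39 → $2,448.60
Week 3: $2,448.60 +$64.00 interest = $2,512.60; pay $2,168.39 → $344.21
Week 4: $344.21 +$9.00 interest = $353.21; pay $353.21 → $0.00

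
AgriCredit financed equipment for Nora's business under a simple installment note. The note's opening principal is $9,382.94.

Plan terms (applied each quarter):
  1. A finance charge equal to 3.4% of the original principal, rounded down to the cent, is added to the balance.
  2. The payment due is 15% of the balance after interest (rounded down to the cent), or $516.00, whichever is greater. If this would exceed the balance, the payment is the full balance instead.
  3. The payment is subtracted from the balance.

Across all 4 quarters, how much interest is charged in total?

$1,276.04

Quarter 1: opening $9,382.94; interest $319.01 → $9,701.95; payment $1,455.29; balance $8,246.66
Quarter 2: opening $8,246.66; interest $319.01 → $8,565.67; payment $1,284.85; balance $7,280.82
Quarter 3: opening $7,280.82; interest $319.01 → $7,599.83; payment $1,139.97; balance $6,459.86
Quarter 4: opening $6,459.86; interest $319.01 → $6,778.87; payment $1,016.83; balance $5,762.04
Total interest: $319.01 + $319.01 + $319.01 + $319.01 = $1,276.04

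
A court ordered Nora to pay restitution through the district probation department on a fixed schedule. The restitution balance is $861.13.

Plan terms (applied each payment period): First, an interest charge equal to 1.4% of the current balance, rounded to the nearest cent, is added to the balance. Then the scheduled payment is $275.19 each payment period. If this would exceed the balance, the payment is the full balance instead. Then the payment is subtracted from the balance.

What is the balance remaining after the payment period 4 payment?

Payment period 1: $861.13 +$12.06 interest = $873.19; pay $275.19 → $598.00
Payment period 2: $598.00 +$8.37 interest = $606.37; pay $275.19 → $331.18
Payment period 3: $331.18 +$4.64 interest = $335.82; pay $275.19 → $60.63
Payment period 4: $60.63 +$0.85 interest = $61.48; pay $61.48 → $0.00

$0.00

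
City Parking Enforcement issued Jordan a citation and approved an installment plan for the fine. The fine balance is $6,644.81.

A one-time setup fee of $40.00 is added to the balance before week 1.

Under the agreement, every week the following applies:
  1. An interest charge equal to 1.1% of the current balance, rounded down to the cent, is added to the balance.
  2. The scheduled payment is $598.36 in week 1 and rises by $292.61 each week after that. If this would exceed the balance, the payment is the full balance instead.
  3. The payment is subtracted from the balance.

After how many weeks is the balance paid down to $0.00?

Week 1: opening $6,684.81; interest $73.53 → $6,758.34; payment $598.36; balance $6,159.98
Week 2: opening $6,159.98; interest $67.75 → $6,227.73; payment $890.97; balance $5,336.76
Week 3: opening $5,336.76; interest $58.70 → $5,395.46; payment $1,183.58; balance $4,211.88
Week 4: opening $4,211.88; interest $46.33 → $4,258.21; payment $1,476.19; balance $2,782.02
Week 5: opening $2,782.02; interest $30.60 → $2,812.62; payment $1,768.80; balance $1,043.82
Week 6: opening $1,043.82; interest $11.48 → $1,055.30; payment $1,055.30; balance $0.00
Balance reaches $0.00 in week 6.

6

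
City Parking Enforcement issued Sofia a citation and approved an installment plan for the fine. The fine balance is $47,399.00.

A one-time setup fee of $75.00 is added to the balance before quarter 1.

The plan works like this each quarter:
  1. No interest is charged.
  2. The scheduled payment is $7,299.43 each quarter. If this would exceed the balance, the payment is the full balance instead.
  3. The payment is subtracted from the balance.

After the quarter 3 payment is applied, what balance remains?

Quarter 1: opening $47,474.00; payment $7,299.43; balance $40,174.57
Quarter 2: opening $40,174.57; payment $7,299.43; balance $32,875.14
Quarter 3: opening $32,875.14; payment $7,299.43; balance $25,575.71

$25,575.71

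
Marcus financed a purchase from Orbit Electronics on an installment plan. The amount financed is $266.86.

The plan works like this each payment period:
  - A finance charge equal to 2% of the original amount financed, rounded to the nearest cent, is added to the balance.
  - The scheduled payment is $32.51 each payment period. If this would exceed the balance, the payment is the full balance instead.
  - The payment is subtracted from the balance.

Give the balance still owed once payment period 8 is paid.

$49.50

Payment period 1: opening $266.86; interest $5.34 → $272.20; payment $32.51; balance $239.69
Payment period 2: opening $239.69; interest $5.34 → $245.03; payment $32.51; balance $212.52
Payment period 3: opening $212.52; interest $5.34 → $217.86; payment $32.51; balance $185.35
Payment period 4: opening $185.35; interest $5.34 → $190.69; payment $32.51; balance $158.18
Payment period 5: opening $158.18; interest $5.34 → $163.52; payment $32.51; balance $131.01
Payment period 6: opening $131.01; interest $5.34 → $136.35; payment $32.51; balance $103.84
Payment period 7: opening $103.84; interest $5.34 → $109.18; payment $32.51; balance $76.67
Payment period 8: opening $76.67; interest $5.34 → $82.01; payment $32.51; balance $49.50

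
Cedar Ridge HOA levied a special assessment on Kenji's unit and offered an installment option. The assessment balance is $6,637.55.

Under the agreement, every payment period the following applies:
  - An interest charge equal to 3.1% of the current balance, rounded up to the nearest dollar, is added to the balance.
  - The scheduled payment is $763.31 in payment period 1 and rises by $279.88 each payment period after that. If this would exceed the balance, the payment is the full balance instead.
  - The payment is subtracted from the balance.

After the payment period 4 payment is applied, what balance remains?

# | Opening | Interest | Payment | End bal
1 | $6,637.55 | $206.00 | $763.31 | $6,080.24
2 | $6,080.24 | $189.00 | $1,043.19 | $5,226.05
3 | $5,226.05 | $163.00 | $1,323.07 | $4,065.98
4 | $4,065.98 | $127.00 | $1,602.95 | $2,590.03

$2,590.03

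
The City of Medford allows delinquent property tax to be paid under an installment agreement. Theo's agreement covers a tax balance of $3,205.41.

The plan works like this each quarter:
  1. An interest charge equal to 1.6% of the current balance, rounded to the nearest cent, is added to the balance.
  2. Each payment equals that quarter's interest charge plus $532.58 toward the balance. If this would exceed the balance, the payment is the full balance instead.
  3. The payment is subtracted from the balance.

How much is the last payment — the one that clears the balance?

$10.09

# | Opening | Interest | Payment | End bal
1 | $3,205.41 | $51.29 | $583.87 | $2,672.83
2 | $2,672.83 | $42.77 | $575.35 | $2,140.25
3 | $2,140.25 | $34.24 | $566.82 | $1,607.67
4 | $1,607.67 | $25.72 | $558.30 | $1,075.09
5 | $1,075.09 | $17.20 | $549.78 | $542.51
6 | $542.51 | $8.68 | $541.26 | $9.93
7 | $9.93 | $0.16 | $10.09 | $0.00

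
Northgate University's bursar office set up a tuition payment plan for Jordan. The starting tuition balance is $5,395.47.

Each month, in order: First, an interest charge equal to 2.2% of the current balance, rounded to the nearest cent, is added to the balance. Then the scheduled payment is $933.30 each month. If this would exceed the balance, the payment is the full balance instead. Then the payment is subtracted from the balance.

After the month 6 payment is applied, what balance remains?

$231.04

# | Opening | Interest | Payment | End bal
1 | $5,395.47 | $118.70 | $933.30 | $4,580.87
2 | $4,580.87 | $100.78 | $933.30 | $3,748.35
3 | $3,748.35 | $82.46 | $933.30 | $2,897.51
4 | $2,897.51 | $63.75 | $933.30 | $2,027.96
5 | $2,027.96 | $44.62 | $933.30 | $1,139.28
6 | $1,139.28 | $25.06 | $933.30 | $231.04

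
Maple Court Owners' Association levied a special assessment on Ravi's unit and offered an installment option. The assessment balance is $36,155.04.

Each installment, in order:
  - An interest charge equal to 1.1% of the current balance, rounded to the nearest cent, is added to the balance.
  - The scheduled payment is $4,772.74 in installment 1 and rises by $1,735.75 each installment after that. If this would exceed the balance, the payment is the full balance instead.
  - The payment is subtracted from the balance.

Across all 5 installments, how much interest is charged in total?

# | Opening | Interest | Payment | End bal
1 | $36,155.04 | $397.71 | $4,772.74 | $31,780.01
2 | $31,780.01 | $349.58 | $6,508.49 | $25,621.10
3 | $25,621.10 | $281.83 | $8,244.24 | $17,658.69
4 | $17,658.69 | $194.25 | $9,979.99 | $7,872.95
5 | $7,872.95 | $86.60 | $7,959.55 | $0.00
Total interest: $397.71 + $349.58 + $281.83 + $194.25 + $86.60 = $1,309.97

$1,309.97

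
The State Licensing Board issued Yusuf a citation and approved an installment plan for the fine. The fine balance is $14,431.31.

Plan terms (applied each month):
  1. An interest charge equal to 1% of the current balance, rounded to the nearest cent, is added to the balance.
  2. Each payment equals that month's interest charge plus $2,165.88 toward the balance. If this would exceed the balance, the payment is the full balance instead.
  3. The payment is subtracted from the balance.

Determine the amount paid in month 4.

Month 1: opening $14,431.31; interest $144.31 → $14,575.62; payment $2,310.19; balance $12,265.43
Month 2: opening $12,265.43; interest $122.65 → $12,388.08; payment $2,288.53; balance $10,099.55
Month 3: opening $10,099.55; interest $101.00 → $10,200.55; payment $2,266.88; balance $7,933.67
Month 4: opening $7,933.67; interest $79.34 → $8,013.01; payment $2,245.22; balance $5,767.79

$2,245.22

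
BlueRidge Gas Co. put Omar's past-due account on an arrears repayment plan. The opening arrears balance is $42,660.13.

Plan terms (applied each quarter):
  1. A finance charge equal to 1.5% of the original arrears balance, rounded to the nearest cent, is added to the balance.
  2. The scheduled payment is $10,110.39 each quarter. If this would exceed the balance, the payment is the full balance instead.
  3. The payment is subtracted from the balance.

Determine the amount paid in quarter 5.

Quarter 1: $42,660.13 +$639.90 interest = $43,300.03; pay $10,110.39 → $33,189.64
Quarter 2: $33,189.64 +$639.90 interest = $33,829.54; pay $10,110.39 → $23,719.15
Quarter 3: $23,719.15 +$639.90 interest = $24,359.05; pay $10,110.39 → $14,248.66
Quarter 4: $14,248.66 +$639.90 interest = $14,888.56; pay $10,110.39 → $4,778.17
Quarter 5: $4,778.17 +$639.90 interest = $5,418.07; pay $5,418.07 → $0.00

$5,418.07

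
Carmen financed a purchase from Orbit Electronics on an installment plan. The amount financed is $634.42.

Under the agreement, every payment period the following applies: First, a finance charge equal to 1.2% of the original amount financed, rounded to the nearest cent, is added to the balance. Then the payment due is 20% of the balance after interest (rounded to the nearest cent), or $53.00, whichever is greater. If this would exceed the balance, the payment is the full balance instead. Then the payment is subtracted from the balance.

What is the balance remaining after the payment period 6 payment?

$182.95

# | Opening | Interest | Payment | End bal
1 | $634.42 | $7.61 | $128.41 | $513.62
2 | $513.62 | $7.61 | $104.25 | $416.98
3 | $416.98 | $7.61 | $84.92 | $339.67
4 | $339.67 | $7.61 | $69.46 | $277.82
5 | $277.82 | $7.61 | $57.09 | $228.34
6 | $228.34 | $7.61 | $53.00 | $182.95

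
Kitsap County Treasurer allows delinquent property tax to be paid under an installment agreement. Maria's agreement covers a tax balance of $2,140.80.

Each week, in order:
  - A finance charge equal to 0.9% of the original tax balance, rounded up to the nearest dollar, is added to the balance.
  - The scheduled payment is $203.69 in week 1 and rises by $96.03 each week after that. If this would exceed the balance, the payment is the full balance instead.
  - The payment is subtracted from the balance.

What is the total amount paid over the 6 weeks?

Week 1: opening $2,140.80; interest $20.00 → $2,160.80; payment $203.69; balance $1,957.11
Week 2: opening $1,957.11; interest $20.00 → $1,977.11; payment $299.72; balance $1,677.39
Week 3: opening $1,677.39; interest $20.00 → $1,697.39; payment $395.75; balance $1,301.64
Week 4: opening $1,301.64; interest $20.00 → $1,321.64; payment $491.78; balance $829.86
Week 5: opening $829.86; interest $20.00 → $849.86; payment $587.81; balance $262.05
Week 6: opening $262.05; interest $20.00 → $282.05; payment $282.05; balance $0.00
Total paid: $2,260.80

$2,260.80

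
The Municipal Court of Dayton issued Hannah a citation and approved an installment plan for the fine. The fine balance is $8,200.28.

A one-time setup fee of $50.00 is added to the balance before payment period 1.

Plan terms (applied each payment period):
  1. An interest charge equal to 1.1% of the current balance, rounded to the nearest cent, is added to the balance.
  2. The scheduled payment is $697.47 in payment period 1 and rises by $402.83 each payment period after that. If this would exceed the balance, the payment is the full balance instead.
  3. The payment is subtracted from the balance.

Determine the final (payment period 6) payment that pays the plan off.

$1,088.20

# | Opening | Interest | Payment | End bal
1 | $8,250.28 | $90.75 | $697.47 | $7,643.56
2 | $7,643.56 | $84.08 | $1,100.30 | $6,627.34
3 | $6,627.34 | $72.90 | $1,503.13 | $5,197.11
4 | $5,197.11 | $57.17 | $1,905.96 | $3,348.32
5 | $3,348.32 | $36.83 | $2,308.79 | $1,076.36
6 | $1,076.36 | $11.84 | $1,088.20 | $0.00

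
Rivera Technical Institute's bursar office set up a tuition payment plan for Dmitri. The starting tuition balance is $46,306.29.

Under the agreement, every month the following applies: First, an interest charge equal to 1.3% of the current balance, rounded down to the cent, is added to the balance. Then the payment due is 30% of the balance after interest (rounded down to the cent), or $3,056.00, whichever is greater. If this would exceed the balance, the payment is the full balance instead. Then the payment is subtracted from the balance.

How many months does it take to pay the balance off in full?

8

Month 1: opening $46,306.29; interest $601.98 → $46,908.27; payment $14,072.48; balance $32,835.79
Month 2: opening $32,835.79; interest $426.86 → $33,262.65; payment $9,978.79; balance $23,283.86
Month 3: opening $23,283.86; interest $302.69 → $23,586.55; payment $7,075.96; balance $16,510.59
Month 4: opening $16,510.59; interest $214.63 → $16,725.22; payment $5,017.56; balance $11,707.66
Month 5: opening $11,707.66; interest $152.19 → $11,859.85; payment $3,557.95; balance $8,301.90
Month 6: opening $8,301.90; interest $107.92 → $8,409.82; payment $3,056.00; balance $5,353.82
Month 7: opening $5,353.82; interest $69.59 → $5,423.41; payment $3,056.00; balance $2,367.41
Month 8: opening $2,367.41; interest $30.77 → $2,398.18; payment $2,398.18; balance $0.00
Balance reaches $0.00 in month 8.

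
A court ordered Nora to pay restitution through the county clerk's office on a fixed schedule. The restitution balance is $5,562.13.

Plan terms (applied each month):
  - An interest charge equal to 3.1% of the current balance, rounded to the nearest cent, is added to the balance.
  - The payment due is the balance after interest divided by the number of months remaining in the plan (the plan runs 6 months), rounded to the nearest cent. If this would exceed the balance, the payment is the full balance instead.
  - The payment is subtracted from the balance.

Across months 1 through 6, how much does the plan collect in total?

$6,197.79

Month 1: opening $5,562.13; interest $172.43 → $5,734.56; payment $955.76; balance $4,778.80
Month 2: opening $4,778.80; interest $148.14 → $4,926.94; payment $985.39; balance $3,941.55
Month 3: opening $3,941.55; interest $122.19 → $4,063.74; payment $1,015.94; balance $3,047.80
Month 4: opening $3,047.80; interest $94.48 → $3,142.28; payment $1,047.43; balance $2,094.85
Month 5: opening $2,094.85; interest $64.94 → $2,159.79; payment $1,079.90; balance $1,079.89
Month 6: opening $1,079.89; interest $33.48 → $1,113.37; payment $1,113.37; balance $0.00
Total paid: $6,197.79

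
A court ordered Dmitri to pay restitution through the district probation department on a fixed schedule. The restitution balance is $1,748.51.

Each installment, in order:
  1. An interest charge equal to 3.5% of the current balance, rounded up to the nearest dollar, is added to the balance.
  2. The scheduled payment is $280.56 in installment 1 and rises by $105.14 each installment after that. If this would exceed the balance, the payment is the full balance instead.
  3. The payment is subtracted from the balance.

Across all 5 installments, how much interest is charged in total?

Installment 1: opening $1,748.51; interest $62.00 → $1,810.51; payment $280.56; balance $1,529.95
Installment 2: opening $1,529.95; interest $54.00 → $1,583.95; payment $385.70; balance $1,198.25
Installment 3: opening $1,198.25; interest $42.00 → $1,240.25; payment $490.84; balance $749.41
Installment 4: opening $749.41; interest $27.00 → $776.41; payment $595.98; balance $180.43
Installment 5: opening $180.43; interest $7.00 → $187.43; payment $187.43; balance $0.00
Total interest: $62.00 + $54.00 + $42.00 + $27.00 + $7.00 = $192.00

$192.00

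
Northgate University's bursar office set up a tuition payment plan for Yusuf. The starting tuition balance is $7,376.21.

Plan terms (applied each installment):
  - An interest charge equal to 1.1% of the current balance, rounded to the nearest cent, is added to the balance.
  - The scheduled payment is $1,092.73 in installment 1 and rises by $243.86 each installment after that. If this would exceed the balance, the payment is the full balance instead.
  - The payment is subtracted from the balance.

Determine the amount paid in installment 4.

Installment 1: opening $7,376.21; interest $81.14 → $7,457.35; payment $1,092.73; balance $6,364.62
Installment 2: opening $6,364.62; interest $70.01 → $6,434.63; payment $1,336.59; balance $5,098.04
Installment 3: opening $5,098.04; interest $56.08 → $5,154.12; payment $1,580.45; balance $3,573.67
Installment 4: opening $3,573.67; interest $39.31 → $3,612.98; payment $1,824.31; balance $1,788.67

$1,824.31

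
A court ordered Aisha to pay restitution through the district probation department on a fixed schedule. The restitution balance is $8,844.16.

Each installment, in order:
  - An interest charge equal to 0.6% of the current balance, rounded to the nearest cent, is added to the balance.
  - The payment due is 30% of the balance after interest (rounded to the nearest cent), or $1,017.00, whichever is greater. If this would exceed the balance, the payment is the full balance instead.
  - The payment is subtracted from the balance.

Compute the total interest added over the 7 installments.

Installment 1: $8,844.16 +$53.06 interest = $8,897.22; pay $2,669.17 → $6,228.05
Installment 2: $6,228.05 +$37.37 interest = $6,265.42; pay $1,879.63 → $4,385.79
Installment 3: $4,385.79 +$26.31 interest = $4,412.10; pay $1,323.63 → $3,088.47
Installment 4: $3,088.47 +$18.53 interest = $3,107.00; pay $1,017.00 → $2,090.00
Installment 5: $2,090.00 +$12.54 interest = $2,102.54; pay $1,017.00 → $1,085.54
Installment 6: $1,085.54 +$6.51 interest = $1,092.05; pay $1,017.00 → $75.05
Installment 7: $75.05 +$0.45 interest = $75.50; pay $75.50 → $0.00
Total interest: $53.06 + $37.37 + $26.31 + $18.53 + $12.54 + $6.51 + $0.45 = $154.77

$154.77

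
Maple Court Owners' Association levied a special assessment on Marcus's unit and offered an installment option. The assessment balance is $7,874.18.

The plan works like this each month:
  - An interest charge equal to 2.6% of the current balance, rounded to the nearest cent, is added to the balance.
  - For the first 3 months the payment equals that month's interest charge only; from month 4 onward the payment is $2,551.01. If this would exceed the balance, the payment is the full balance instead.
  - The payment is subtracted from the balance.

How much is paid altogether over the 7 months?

$8,934.89

Month 1: opening $7,874.18; interest $204.73 → $8,078.91; payment $204.73; balance $7,874.18
Month 2: opening $7,874.18; interest $204.73 → $8,078.91; payment $204.73; balance $7,874.18
Month 3: opening $7,874.18; interest $204.73 → $8,078.91; payment $204.73; balance $7,874.18
Month 4: opening $7,874.18; interest $204.73 → $8,078.91; payment $2,551.01; balance $5,527.90
Month 5: opening $5,527.90; interest $143.73 → $5,671.63; payment $2,551.01; balance $3,120.62
Month 6: opening $3,120.62; interest $81.14 → $3,201.76; payment $2,551.01; balance $650.75
Month 7: opening $650.75; interest $16.92 → $667.67; payment $667.67; balance $0.00
Total paid: $8,934.89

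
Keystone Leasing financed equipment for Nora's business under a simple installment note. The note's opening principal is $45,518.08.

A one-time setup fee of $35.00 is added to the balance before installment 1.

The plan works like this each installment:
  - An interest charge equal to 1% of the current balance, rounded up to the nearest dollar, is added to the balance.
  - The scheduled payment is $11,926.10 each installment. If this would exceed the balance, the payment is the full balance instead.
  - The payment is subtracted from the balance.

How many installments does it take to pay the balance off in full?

4

Installment 1: $45,553.08 +$456.00 interest = $46,009.08; pay $11,926.10 → $34,082.98
Installment 2: $34,082.98 +$341.00 interest = $34,423.98; pay $11,926.10 → $22,497.88
Installment 3: $22,497.88 +$225.00 interest = $22,722.88; pay $11,926.10 → $10,796.78
Installment 4: $10,796.78 +$108.00 interest = $10,904.78; pay $10,904.78 → $0.00
Balance reaches $0.00 in installment 4.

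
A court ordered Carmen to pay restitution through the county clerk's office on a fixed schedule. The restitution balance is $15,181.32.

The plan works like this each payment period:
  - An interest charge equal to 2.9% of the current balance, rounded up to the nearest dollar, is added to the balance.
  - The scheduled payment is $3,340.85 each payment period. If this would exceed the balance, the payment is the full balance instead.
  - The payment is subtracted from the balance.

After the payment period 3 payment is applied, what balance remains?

Payment period 1: opening $15,181.32; interest $441.00 → $15,622.32; payment $3,340.85; balance $12,281.47
Payment period 2: opening $12,281.47; interest $357.00 → $12,638.47; payment $3,340.85; balance $9,297.62
Payment period 3: opening $9,297.62; interest $270.00 → $9,567.62; payment $3,340.85; balance $6,226.77

$6,226.77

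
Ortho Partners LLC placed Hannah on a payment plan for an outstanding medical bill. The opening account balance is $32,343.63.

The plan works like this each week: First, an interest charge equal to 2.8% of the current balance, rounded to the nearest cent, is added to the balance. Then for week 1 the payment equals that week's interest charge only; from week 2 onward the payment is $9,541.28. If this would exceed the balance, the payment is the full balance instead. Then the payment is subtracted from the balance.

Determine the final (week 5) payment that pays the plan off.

Week 1: $32,343.63 +$905.62 interest = $33,249.25; pay $905.62 → $32,343.63
Week 2: $32,343.63 +$905.62 interest = $33,249.25; pay $9,541.28 → $23,707.97
Week 3: $23,707.97 +$663.82 interest = $24,371.79; pay $9,541.28 → $14,830.51
Week 4: $14,830.51 +$415.25 interest = $15,245.76; pay $9,541.28 → $5,704.48
Week 5: $5,704.48 +$159.73 interest = $5,864.21; pay $5,864.21 → $0.00

$5,864.21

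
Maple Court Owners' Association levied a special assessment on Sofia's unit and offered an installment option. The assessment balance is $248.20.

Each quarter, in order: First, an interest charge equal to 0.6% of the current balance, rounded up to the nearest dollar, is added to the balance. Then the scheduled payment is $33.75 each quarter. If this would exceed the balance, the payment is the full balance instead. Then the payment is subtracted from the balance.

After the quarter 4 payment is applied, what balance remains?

$120.20

Quarter 1: opening $248.20; interest $2.00 → $250.20; payment $33.75; balance $216.45
Quarter 2: opening $216.45; interest $2.00 → $218.45; payment $33.75; balance $184.70
Quarter 3: opening $184.70; interest $2.00 → $186.70; payment $33.75; balance $152.95
Quarter 4: opening $152.95; interest $1.00 → $153.95; payment $33.75; balance $120.20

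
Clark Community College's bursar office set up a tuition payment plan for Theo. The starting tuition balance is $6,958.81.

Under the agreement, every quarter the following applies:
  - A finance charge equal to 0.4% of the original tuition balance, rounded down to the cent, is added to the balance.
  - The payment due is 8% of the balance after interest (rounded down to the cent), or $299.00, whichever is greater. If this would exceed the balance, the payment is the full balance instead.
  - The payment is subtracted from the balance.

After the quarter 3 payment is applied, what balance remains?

$5,489.58

Quarter 1: opening $6,958.81; interest $27.83 → $6,986.64; payment $558.93; balance $6,427.71
Quarter 2: opening $6,427.71; interest $27.83 → $6,455.54; payment $516.44; balance $5,939.10
Quarter 3: opening $5,939.10; interest $27.83 → $5,966.93; payment $477.35; balance $5,489.58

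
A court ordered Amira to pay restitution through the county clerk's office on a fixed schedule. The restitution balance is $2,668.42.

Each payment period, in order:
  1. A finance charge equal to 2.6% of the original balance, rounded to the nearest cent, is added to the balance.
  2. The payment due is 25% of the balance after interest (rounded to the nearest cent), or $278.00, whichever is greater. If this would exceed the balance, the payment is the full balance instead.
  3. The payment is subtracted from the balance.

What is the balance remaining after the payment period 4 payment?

$986.59

Payment period 1: opening $2,668.42; interest $69.38 → $2,737.80; payment $684.45; balance $2,053.35
Payment period 2: opening $2,053.35; interest $69.38 → $2,122.73; payment $530.68; balance $1,592.05
Payment period 3: opening $1,592.05; interest $69.38 → $1,661.43; payment $415.36; balance $1,246.07
Payment period 4: opening $1,246.07; interest $69.38 → $1,315.45; payment $328.86; balance $986.59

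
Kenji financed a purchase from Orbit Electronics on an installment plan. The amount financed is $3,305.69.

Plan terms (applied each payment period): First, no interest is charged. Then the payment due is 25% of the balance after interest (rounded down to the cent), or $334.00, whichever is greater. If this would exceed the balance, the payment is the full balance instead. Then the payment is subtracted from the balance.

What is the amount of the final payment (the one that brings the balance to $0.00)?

# | Opening | Payment | End bal
1 | $3,305.69 | $826.42 | $2,479.27
2 | $2,479.27 | $619.81 | $1,859.46
3 | $1,859.46 | $464.86 | $1,394.60
4 | $1,394.60 | $348.65 | $1,045.95
5 | $1,045.95 | $334.00 | $711.95
6 | $711.95 | $334.00 | $377.95
7 | $377.95 | $334.00 | $43.95
8 | $43.95 | $43.95 | $0.00

$43.95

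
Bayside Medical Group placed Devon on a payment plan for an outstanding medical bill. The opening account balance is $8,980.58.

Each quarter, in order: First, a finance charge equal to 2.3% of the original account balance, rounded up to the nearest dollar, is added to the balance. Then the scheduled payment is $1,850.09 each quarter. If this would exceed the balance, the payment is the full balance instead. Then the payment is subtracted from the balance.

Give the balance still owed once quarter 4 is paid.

$2,408.22

Quarter 1: $8,980.58 +$207.00 interest = $9,187.58; pay $1,850.09 → $7,337.49
Quarter 2: $7,337.49 +$207.00 interest = $7,544.49; pay $1,850.09 → $5,694.40
Quarter 3: $5,694.40 +$207.00 interest = $5,901.40; pay $1,850.09 → $4,051.31
Quarter 4: $4,051.31 +$207.00 interest = $4,258.31; pay $1,850.09 → $2,408.22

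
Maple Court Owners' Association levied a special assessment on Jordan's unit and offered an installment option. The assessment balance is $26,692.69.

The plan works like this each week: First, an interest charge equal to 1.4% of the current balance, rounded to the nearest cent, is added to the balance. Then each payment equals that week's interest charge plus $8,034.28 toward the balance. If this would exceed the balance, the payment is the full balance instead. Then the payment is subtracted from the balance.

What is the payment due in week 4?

# | Opening | Interest | Payment | End bal
1 | $26,692.69 | $373.70 | $8,407.98 | $18,658.41
2 | $18,658.41 | $261.22 | $8,295.50 | $10,624.13
3 | $10,624.13 | $148.74 | $8,183.02 | $2,589.85
4 | $2,589.85 | $36.26 | $2,626.11 | $0.00

$2,626.11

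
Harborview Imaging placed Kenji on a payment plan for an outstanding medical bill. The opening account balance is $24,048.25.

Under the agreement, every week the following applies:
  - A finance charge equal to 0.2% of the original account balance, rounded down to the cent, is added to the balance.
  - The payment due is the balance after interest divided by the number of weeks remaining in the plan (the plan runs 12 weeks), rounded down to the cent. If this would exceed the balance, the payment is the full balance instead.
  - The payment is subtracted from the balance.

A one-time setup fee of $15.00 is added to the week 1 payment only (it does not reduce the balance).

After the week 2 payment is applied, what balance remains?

$20,124.01

# | Opening | Interest | Payment | Fee | End bal
1 | $24,048.25 | $48.09 | $2,008.02 | $15.00 | $22,088.32
2 | $22,088.32 | $48.09 | $2,012.40 | — | $20,124.01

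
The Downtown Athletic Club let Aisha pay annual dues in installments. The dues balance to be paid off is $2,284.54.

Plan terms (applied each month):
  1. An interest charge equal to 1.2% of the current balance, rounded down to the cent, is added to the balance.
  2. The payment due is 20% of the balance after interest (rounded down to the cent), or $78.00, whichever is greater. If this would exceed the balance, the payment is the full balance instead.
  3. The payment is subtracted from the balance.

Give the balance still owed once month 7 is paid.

$520.82

Month 1: opening $2,284.54; interest $27.41 → $2,311.95; payment $462.39; balance $1,849.56
Month 2: opening $1,849.56; interest $22.19 → $1,871.75; payment $374.35; balance $1,497.40
Month 3: opening $1,497.40; interest $17.96 → $1,515.36; payment $303.07; balance $1,212.29
Month 4: opening $1,212.29; interest $14.54 → $1,226.83; payment $245.36; balance $981.47
Month 5: opening $981.47; interest $11.77 → $993.24; payment $198.64; balance $794.60
Month 6: opening $794.60; interest $9.53 → $804.13; payment $160.82; balance $643.31
Month 7: opening $643.31; interest $7.71 → $651.02; payment $130.20; balance $520.82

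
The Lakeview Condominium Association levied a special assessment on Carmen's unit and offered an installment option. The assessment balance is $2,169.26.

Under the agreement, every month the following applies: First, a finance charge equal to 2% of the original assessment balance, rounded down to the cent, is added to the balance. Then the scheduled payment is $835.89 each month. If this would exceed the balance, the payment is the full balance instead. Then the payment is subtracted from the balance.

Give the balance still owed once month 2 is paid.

Month 1: $2,169.26 +$43.38 interest = $2,212.64; pay $835.89 → $1,376.75
Month 2: $1,376.75 +$43.38 interest = $1,420.13; pay $835.89 → $584.24

$584.24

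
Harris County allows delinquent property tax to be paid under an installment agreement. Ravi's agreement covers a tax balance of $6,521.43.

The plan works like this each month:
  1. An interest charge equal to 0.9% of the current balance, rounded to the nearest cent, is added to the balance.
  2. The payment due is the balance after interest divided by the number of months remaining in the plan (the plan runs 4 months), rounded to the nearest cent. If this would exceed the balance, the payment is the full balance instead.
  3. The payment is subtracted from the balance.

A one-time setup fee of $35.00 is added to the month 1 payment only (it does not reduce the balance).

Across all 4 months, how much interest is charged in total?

$148.06

Month 1: $6,521.43 +$58.69 interest = $6,580.12; pay $1,645.03 (+ $35.00 fee) → $4,935.09
Month 2: $4,935.09 +$44.42 interest = $4,979.51; pay $1,659.84 → $3,319.67
Month 3: $3,319.67 +$29.88 interest = $3,349.55; pay $1,674.78 → $1,674.77
Month 4: $1,674.77 +$15.07 interest = $1,689.84; pay $1,689.84 → $0.00
Total interest: $58.69 + $44.42 + $29.88 + $15.07 = $148.06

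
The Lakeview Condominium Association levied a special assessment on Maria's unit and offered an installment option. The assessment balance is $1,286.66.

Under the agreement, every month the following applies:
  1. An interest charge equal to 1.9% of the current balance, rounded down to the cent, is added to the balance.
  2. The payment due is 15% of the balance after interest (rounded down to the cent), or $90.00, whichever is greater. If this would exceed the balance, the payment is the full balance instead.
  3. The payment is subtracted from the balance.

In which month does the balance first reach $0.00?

# | Opening | Interest | Payment | End bal
1 | $1,286.66 | $24.44 | $196.66 | $1,114.44
2 | $1,114.44 | $21.17 | $170.34 | $965.27
3 | $965.27 | $18.34 | $147.54 | $836.07
4 | $836.07 | $15.88 | $127.79 | $724.16
5 | $724.16 | $13.75 | $110.68 | $627.23
6 | $627.23 | $11.91 | $95.87 | $543.27
7 | $543.27 | $10.32 | $90.00 | $463.59
8 | $463.59 | $8.80 | $90.00 | $382.39
9 | $382.39 | $7.26 | $90.00 | $299.65
10 | $299.65 | $5.69 | $90.00 | $215.34
11 | $215.34 | $4.09 | $90.00 | $129.43
12 | $129.43 | $2.45 | $90.00 | $41.88
13 | $41.88 | $0.79 | $42.67 | $0.00
Balance reaches $0.00 in month 13.

13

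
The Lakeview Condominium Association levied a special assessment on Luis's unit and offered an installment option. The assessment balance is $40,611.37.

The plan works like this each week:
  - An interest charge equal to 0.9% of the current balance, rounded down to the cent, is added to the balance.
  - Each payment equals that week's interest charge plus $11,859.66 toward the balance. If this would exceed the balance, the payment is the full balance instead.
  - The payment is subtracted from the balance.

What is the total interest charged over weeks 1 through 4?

$821.57

Week 1: $40,611.37 +$365.50 interest = $40,976.87; pay $12,225.16 → $28,751.71
Week 2: $28,751.71 +$258.76 interest = $29,010.47; pay $12,118.42 → $16,892.05
Week 3: $16,892.05 +$152.02 interest = $17,044.07; pay $12,011.68 → $5,032.39
Week 4: $5,032.39 +$45.29 interest = $5,077.68; pay $5,077.68 → $0.00
Total interest: $365.50 + $258.76 + $152.02 + $45.29 = $821.57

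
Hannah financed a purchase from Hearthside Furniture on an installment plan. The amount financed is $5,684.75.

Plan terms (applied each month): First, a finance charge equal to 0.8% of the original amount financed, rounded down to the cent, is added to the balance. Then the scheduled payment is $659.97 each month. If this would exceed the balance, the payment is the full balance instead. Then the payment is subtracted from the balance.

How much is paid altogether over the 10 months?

$6,139.45

# | Opening | Interest | Payment | End bal
1 | $5,684.75 | $45.47 | $659.97 | $5,070.25
2 | $5,070.25 | $45.47 | $659.97 | $4,455.75
3 | $4,455.75 | $45.47 | $659.97 | $3,841.25
4 | $3,841.25 | $45.47 | $659.97 | $3,226.75
5 | $3,226.75 | $45.47 | $659.97 | $2,612.25
6 | $2,612.25 | $45.47 | $659.97 | $1,997.75
7 | $1,997.75 | $45.47 | $659.97 | $1,383.25
8 | $1,383.25 | $45.47 | $659.97 | $768.75
9 | $768.75 | $45.47 | $659.97 | $154.25
10 | $154.25 | $45.47 | $199.72 | $0.00
Total paid: $6,139.45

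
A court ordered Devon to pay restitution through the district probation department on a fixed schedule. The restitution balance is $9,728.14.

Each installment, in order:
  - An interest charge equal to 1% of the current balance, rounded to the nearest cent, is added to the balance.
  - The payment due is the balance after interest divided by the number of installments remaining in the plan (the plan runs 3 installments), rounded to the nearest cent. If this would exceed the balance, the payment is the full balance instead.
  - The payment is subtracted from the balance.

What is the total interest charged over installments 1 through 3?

Installment 1: $9,728.14 +$97.28 interest = $9,825.42; pay $3,275.14 → $6,550.28
Installment 2: $6,550.28 +$65.50 interest = $6,615.78; pay $3,307.89 → $3,307.89
Installment 3: $3,307.89 +$33.08 interest = $3,340.97; pay $3,340.97 → $0.00
Total interest: $97.28 + $65.50 + $33.08 = $195.86

$195.86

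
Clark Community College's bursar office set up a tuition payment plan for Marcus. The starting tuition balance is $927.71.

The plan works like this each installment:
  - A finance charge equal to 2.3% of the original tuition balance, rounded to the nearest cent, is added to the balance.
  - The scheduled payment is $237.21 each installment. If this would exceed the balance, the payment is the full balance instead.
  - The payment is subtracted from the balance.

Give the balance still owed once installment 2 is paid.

Installment 1: opening $927.71; interest $21.34 → $949.05; payment $237.21; balance $711.84
Installment 2: opening $711.84; interest $21.34 → $733.18; payment $237.21; balance $495.97

$495.97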